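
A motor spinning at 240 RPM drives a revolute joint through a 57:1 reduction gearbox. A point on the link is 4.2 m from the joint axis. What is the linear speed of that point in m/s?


omega_motor = 240 * 2*pi/60 = 25.1327 rad/s
omega_joint = omega_motor / 57 = 0.4409 rad/s
v = omega_joint * r = 0.4409 * 4.2
= 1.8519 m/s


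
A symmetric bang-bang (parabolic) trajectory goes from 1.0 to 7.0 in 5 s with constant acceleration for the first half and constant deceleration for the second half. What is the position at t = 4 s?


Symmetric rest-to-rest: each phase covers (pf-p0)/2 in time T/2. 0.5*a*(T/2)^2 = (pf-p0)/2 => a = 4*(pf-p0)/T^2
a = 4*(7.0-1.0)/5^2 = 0.96
t = 4 is in the deceleration phase (t > T/2).
p = pf - 0.5*a*(T-t)^2 = 7.0 - 0.5*0.96*1^2
= 6.52


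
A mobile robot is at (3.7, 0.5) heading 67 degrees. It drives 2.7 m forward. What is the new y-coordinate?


y_new = y0 + d*sin(theta)
= 0.5 + 2.7*sin(67)
= 0.5 + 2.4854
= 2.9854


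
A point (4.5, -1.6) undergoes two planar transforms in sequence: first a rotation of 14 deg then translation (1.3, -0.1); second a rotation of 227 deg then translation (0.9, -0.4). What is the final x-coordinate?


After transform 1:
x1 = cos(14)*4.5 - sin(14)*-1.6 + 1.3 = 6.0534
y1 = sin(14)*4.5 + cos(14)*-1.6 + -0.1 = -0.5638
After transform 2:
x2 = cos(227)*6.0534 - sin(227)*-0.5638 + 0.9
= -3.6408


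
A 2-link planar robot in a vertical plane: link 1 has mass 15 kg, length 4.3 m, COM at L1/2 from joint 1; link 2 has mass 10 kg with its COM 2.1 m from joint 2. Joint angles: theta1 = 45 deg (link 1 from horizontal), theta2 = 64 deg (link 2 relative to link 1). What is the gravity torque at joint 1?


Horizontal distance from joint 1 to link-1 COM:
  x_c1 = (L1/2)*cos(t1) = 2.15 * 0.7071 = 1.5203 m
Horizontal distance from joint 1 to link-2 COM:
  x_c2 = L1*cos(t1) + Lc2*cos(t1+t2)
       = 4.3*0.7071 + 2.1*-0.3256 = 2.3569 m
tau1 = m1*g*x_c1 + m2*g*x_c2
     = 15*9.81*1.5203 + 10*9.81*2.3569
     = 223.7091 + 231.2086
     = 454.9177 Nm


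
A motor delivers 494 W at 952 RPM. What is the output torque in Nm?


omega = 952 * 2*pi/60 = 99.6932 rad/s
tau = P / omega = 494 / 99.6932
= 4.9552 Nm


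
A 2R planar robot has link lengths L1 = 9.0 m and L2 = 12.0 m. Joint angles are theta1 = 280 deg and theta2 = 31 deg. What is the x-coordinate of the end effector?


Convert angles to radians: theta1 = 4.8869, theta2 = 0.5411
x = L1*cos(theta1) + L2*cos(theta1+theta2)
x = 1.5628 + 7.8727
x = 9.4355


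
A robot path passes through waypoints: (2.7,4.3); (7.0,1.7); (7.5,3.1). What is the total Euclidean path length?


Segment lengths:
  seg1 = sqrt((4.3)^2 + (-2.6)^2) = 5.0249
  seg2 = sqrt((0.5)^2 + (1.4)^2) = 1.4866
Total = 6.5115


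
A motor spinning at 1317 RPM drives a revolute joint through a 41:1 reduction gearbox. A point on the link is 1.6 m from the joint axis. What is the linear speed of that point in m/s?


omega_motor = 1317 * 2*pi/60 = 137.9159 rad/s
omega_joint = omega_motor / 41 = 3.3638 rad/s
v = omega_joint * r = 3.3638 * 1.6
= 5.3821 m/s


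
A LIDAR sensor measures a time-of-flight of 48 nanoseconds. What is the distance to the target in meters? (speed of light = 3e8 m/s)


tof = 48 ns = 4.8e-08 s
dist = c * tof / 2
= 3e8 * 4.8e-08 / 2
= 7.2 m


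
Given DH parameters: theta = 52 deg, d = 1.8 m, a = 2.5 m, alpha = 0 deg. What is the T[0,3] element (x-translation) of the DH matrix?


T[0,3] = a * cos(theta)
= 2.5 * cos(52 deg)
= 2.5 * 0.6157
= 1.5392


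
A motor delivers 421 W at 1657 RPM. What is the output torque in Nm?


omega = 1657 * 2*pi/60 = 173.5206 rad/s
tau = P / omega = 421 / 173.5206
= 2.4262 Nm


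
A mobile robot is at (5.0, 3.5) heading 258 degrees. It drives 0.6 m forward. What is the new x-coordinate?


x_new = x0 + d*cos(theta)
= 5.0 + 0.6*cos(258)
= 5.0 + -0.1247
= 4.8753


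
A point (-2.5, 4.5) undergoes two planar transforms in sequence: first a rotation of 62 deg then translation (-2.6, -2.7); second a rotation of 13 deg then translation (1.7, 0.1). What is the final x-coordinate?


After transform 1:
x1 = cos(62)*-2.5 - sin(62)*4.5 + -2.6 = -7.7469
y1 = sin(62)*-2.5 + cos(62)*4.5 + -2.7 = -2.7947
After transform 2:
x2 = cos(13)*-7.7469 - sin(13)*-2.7947 + 1.7
= -5.2197


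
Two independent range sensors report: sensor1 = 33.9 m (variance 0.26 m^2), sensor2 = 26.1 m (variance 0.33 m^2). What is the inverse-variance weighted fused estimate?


w1 = (1/var1) / (1/var1 + 1/var2)
   = 3.8462 / (3.8462 + 3.0303) = 0.5593
w2 = 1 - w1 = 0.4407
fused = w1*s1 + w2*s2 = 18.961 + 11.5017
= 30.4627 m


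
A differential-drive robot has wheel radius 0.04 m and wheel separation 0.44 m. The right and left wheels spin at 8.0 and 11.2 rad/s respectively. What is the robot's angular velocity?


vR = r*wR = 0.04*8.0 = 0.32 m/s
vL = r*wL = 0.04*11.2 = 0.448 m/s
v = (vR+vL)/2 = 0.384 m/s
omega = (vR-vL)/L = -0.2909 rad/s
angular velocity = -0.2909 rad/s


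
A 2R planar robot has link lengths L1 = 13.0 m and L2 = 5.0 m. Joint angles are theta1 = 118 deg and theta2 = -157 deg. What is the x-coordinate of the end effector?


Convert angles to radians: theta1 = 2.0595, theta2 = -2.7402
x = L1*cos(theta1) + L2*cos(theta1+theta2)
x = -6.1031 + 3.8857
x = -2.2174


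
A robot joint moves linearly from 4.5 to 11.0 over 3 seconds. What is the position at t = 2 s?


s = t/T = 2/3 = 0.6667
p(t) = p0 + (pf-p0)*s
= 4.5 + (11.0 - 4.5) * 0.6667
= 8.8333


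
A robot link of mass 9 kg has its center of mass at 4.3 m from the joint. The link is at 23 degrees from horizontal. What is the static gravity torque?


tau = m*g*L*cos(angle)
= 9 * 9.81 * 4.3 * cos(23 deg)
= 9 * 9.81 * 4.3 * 0.9205
= 349.4669 Nm


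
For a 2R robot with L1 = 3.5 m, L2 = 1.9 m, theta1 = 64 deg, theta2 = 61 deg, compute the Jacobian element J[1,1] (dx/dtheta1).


J[1,1] = -L1*sin(t1) - L2*sin(t1+t2)
= -3.5*sin(64) - 1.9*sin(125)
= -4.7022


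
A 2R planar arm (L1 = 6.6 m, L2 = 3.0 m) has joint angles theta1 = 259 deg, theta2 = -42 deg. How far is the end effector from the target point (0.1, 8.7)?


End effector via forward kinematics:
x = L1*cos(t1) + L2*cos(t1+t2) = -3.6552
y = L1*sin(t1) + L2*sin(t1+t2) = -8.2842
Distance to target:
d = sqrt((0.1 - -3.6552)^2 + (8.7 - -8.2842)^2)
= sqrt(14.1019 + 288.4625)
= 17.3944 m


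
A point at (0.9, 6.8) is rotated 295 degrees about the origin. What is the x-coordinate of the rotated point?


x' = x*cos(theta) - y*sin(theta)
cos(295 deg) = 0.4226, sin(295 deg) = -0.9063
x' = 0.9 * 0.4226 - 6.8 * -0.9063
= 0.3804 - -6.1629
= 6.5432


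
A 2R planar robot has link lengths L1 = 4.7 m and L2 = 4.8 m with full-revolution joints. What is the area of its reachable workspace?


r_max = L1 + L2 = 9.5 m
r_min = |L1 - L2| = 0.1 m
Area = pi*(r_max^2 - r_min^2)
= pi*(90.25 - 0.01)
= pi * 90.24
= 283.4973 m^2


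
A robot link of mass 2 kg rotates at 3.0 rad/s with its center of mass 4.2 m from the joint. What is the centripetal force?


F = m * omega^2 * r
= 2 * 3.0^2 * 4.2
= 2 * 9.0 * 4.2
= 75.6 N


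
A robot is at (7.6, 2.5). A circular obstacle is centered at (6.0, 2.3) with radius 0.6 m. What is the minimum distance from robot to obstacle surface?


center_dist = sqrt((7.6-6.0)^2 + (2.5-2.3)^2)
= sqrt(2.56 + 0.04)
= 1.6125
min_dist = center_dist - radius = 1.6125 - 0.6 = 1.0125 m


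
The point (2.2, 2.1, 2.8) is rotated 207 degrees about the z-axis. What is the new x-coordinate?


Rotation about z-axis: x' = x*cos(theta) - y*sin(theta)
= 2.2 * -0.891 - 2.1 * -0.454
= -1.0068


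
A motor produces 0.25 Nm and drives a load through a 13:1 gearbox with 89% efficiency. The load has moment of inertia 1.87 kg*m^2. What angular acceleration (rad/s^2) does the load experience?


tau_out = tau_motor * N * eta
= 0.25 * 13 * 0.89 = 2.8925 Nm
alpha = tau_out / I = 2.8925 / 1.87
= 1.5468 rad/s^2


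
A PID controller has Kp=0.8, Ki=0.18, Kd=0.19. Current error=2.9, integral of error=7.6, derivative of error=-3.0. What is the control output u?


u = Kp*e + Ki*int(e) + Kd*de/dt
= 0.8*2.9 + 0.18*7.6 + 0.19*(-3.0)
= 2.32 + 1.368 + -0.57
= 3.118


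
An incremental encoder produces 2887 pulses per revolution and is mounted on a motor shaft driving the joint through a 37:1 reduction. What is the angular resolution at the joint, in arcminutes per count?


counts per rev = 2887
effective counts at joint = 2887 * 37 = 106819
resolution = 360*60 / 106819
= 0.2022 arcmin/count


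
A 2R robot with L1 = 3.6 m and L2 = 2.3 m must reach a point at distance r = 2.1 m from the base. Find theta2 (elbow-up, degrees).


cos(theta2) = (r^2 - L1^2 - L2^2) / (2*L1*L2)
cos(theta2) = (4.41 - 12.96 - 5.29) / 16.56
cos(theta2) = -0.835749
theta2 = 146.6939 degrees


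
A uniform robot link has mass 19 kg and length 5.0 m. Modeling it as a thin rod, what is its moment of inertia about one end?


I = (1/3) * m * L^2
= (1/3) * 19 * 5.0^2
= 0.333333 * 19 * 25.0
= 158.3333 kg*m^2


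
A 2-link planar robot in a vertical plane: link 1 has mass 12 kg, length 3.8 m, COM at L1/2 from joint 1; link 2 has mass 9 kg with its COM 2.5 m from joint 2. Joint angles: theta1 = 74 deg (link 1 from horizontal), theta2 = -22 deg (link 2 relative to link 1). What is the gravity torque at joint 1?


Horizontal distance from joint 1 to link-1 COM:
  x_c1 = (L1/2)*cos(t1) = 1.9 * 0.2756 = 0.5237 m
Horizontal distance from joint 1 to link-2 COM:
  x_c2 = L1*cos(t1) + Lc2*cos(t1+t2)
       = 3.8*0.2756 + 2.5*0.6157 = 2.5866 m
tau1 = m1*g*x_c1 + m2*g*x_c2
     = 12*9.81*0.5237 + 9*9.81*2.5866
     = 61.6513 + 228.3688
     = 290.02 Nm


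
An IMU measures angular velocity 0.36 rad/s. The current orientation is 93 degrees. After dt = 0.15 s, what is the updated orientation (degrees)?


delta_theta = w * dt = 0.36 * 0.15 = 0.054 rad
= 3.094 deg
theta_new = 93 + 3.094 = 96.094 deg


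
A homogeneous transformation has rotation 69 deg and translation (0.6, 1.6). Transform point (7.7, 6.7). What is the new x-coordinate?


x' = cos(theta)*px - sin(theta)*py + tx
= 0.3584*7.7 - 0.9336*6.7 + 0.6
= -2.8956


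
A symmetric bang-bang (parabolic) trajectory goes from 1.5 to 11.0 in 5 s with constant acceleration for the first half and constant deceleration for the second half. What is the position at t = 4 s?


Symmetric rest-to-rest: each phase covers (pf-p0)/2 in time T/2. 0.5*a*(T/2)^2 = (pf-p0)/2 => a = 4*(pf-p0)/T^2
a = 4*(11.0-1.5)/5^2 = 1.52
t = 4 is in the deceleration phase (t > T/2).
p = pf - 0.5*a*(T-t)^2 = 11.0 - 0.5*1.52*1^2
= 10.24


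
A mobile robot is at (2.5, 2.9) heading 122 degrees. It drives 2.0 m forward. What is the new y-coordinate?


y_new = y0 + d*sin(theta)
= 2.9 + 2.0*sin(122)
= 2.9 + 1.6961
= 4.5961


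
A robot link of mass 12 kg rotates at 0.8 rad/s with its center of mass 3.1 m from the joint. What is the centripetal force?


F = m * omega^2 * r
= 12 * 0.8^2 * 3.1
= 12 * 0.64 * 3.1
= 23.808 N


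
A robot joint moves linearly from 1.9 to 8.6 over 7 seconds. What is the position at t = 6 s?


s = t/T = 6/7 = 0.8571
p(t) = p0 + (pf-p0)*s
= 1.9 + (8.6 - 1.9) * 0.8571
= 7.6429


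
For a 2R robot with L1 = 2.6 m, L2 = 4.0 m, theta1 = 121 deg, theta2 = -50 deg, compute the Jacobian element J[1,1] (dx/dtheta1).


J[1,1] = -L1*sin(t1) - L2*sin(t1+t2)
= -2.6*sin(121) - 4.0*sin(71)
= -6.0107


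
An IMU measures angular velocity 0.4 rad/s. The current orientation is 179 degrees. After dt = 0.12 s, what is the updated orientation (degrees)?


delta_theta = w * dt = 0.4 * 0.12 = 0.048 rad
= 2.7502 deg
theta_new = 179 + 2.7502 = 181.7502 deg


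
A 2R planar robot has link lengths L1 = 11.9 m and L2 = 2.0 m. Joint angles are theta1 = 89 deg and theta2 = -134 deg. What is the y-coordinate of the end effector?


Convert angles to radians: theta1 = 1.5533, theta2 = -2.3387
y = L1*sin(theta1) + L2*sin(theta1+theta2)
y = 11.8982 + -1.4142
y = 10.484


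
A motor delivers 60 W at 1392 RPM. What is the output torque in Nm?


omega = 1392 * 2*pi/60 = 145.7699 rad/s
tau = P / omega = 60 / 145.7699
= 0.4116 Nm


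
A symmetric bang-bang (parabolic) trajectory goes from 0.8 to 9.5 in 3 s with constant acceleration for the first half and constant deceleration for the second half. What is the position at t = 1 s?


Symmetric rest-to-rest: each phase covers (pf-p0)/2 in time T/2. 0.5*a*(T/2)^2 = (pf-p0)/2 => a = 4*(pf-p0)/T^2
a = 4*(9.5-0.8)/3^2 = 3.8667
t = 1 is in the acceleration phase (t <= T/2).
p = p0 + 0.5*a*t^2 = 0.8 + 0.5*3.8667*1^2
= 2.7333


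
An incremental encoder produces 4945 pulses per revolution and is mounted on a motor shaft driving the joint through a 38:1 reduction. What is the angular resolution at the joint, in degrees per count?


counts per rev = 4945
effective counts at joint = 4945 * 38 = 187910
resolution = 360 / 187910
= 0.0019 deg/count


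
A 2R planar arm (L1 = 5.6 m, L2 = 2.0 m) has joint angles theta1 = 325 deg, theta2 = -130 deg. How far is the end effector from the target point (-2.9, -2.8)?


End effector via forward kinematics:
x = L1*cos(t1) + L2*cos(t1+t2) = 2.6554
y = L1*sin(t1) + L2*sin(t1+t2) = -3.7297
Distance to target:
d = sqrt((-2.9 - 2.6554)^2 + (-2.8 - -3.7297)^2)
= sqrt(30.8625 + 0.8643)
= 5.6326 m


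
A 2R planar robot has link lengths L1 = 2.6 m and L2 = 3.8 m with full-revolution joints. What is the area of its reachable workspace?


r_max = L1 + L2 = 6.4 m
r_min = |L1 - L2| = 1.2 m
Area = pi*(r_max^2 - r_min^2)
= pi*(40.96 - 1.44)
= pi * 39.52
= 124.1557 m^2


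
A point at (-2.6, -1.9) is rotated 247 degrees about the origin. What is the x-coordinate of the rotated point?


x' = x*cos(theta) - y*sin(theta)
cos(247 deg) = -0.3907, sin(247 deg) = -0.9205
x' = -2.6 * -0.3907 - -1.9 * -0.9205
= 1.0159 - 1.749
= -0.7331


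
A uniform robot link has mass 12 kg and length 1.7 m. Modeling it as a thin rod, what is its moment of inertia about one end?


I = (1/3) * m * L^2
= (1/3) * 12 * 1.7^2
= 0.333333 * 12 * 2.89
= 11.56 kg*m^2


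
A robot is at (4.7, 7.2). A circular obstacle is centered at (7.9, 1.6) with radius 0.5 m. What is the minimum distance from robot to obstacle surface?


center_dist = sqrt((4.7-7.9)^2 + (7.2-1.6)^2)
= sqrt(10.24 + 31.36)
= 6.4498
min_dist = center_dist - radius = 6.4498 - 0.5 = 5.9498 m


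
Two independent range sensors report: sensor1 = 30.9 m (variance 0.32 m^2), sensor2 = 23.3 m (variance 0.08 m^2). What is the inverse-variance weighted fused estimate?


w1 = (1/var1) / (1/var1 + 1/var2)
   = 3.125 / (3.125 + 12.5) = 0.2
w2 = 1 - w1 = 0.8
fused = w1*s1 + w2*s2 = 6.18 + 18.64
= 24.82 m


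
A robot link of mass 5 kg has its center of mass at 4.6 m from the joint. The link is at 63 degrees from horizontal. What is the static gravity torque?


tau = m*g*L*cos(angle)
= 5 * 9.81 * 4.6 * cos(63 deg)
= 5 * 9.81 * 4.6 * 0.454
= 102.4339 Nm


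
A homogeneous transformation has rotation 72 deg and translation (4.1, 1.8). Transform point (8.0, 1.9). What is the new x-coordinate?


x' = cos(theta)*px - sin(theta)*py + tx
= 0.309*8.0 - 0.9511*1.9 + 4.1
= 4.7651


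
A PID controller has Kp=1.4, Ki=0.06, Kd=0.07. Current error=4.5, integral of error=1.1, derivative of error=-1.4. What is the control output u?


u = Kp*e + Ki*int(e) + Kd*de/dt
= 1.4*4.5 + 0.06*1.1 + 0.07*(-1.4)
= 6.3 + 0.066 + -0.098
= 6.268


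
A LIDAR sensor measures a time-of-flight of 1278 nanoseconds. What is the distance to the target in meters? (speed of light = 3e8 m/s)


tof = 1278 ns = 1.278e-06 s
dist = c * tof / 2
= 3e8 * 1.278e-06 / 2
= 191.7 m


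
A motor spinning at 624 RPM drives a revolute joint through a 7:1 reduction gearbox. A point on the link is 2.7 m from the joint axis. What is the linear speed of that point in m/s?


omega_motor = 624 * 2*pi/60 = 65.3451 rad/s
omega_joint = omega_motor / 7 = 9.335 rad/s
v = omega_joint * r = 9.335 * 2.7
= 25.2045 m/s


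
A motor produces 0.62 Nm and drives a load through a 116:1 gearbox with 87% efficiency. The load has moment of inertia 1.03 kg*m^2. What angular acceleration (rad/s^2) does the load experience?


tau_out = tau_motor * N * eta
= 0.62 * 116 * 0.87 = 62.5704 Nm
alpha = tau_out / I = 62.5704 / 1.03
= 60.748 rad/s^2


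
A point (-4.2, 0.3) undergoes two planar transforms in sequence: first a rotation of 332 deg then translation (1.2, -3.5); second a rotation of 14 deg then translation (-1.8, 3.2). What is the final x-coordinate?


After transform 1:
x1 = cos(332)*-4.2 - sin(332)*0.3 + 1.2 = -2.3675
y1 = sin(332)*-4.2 + cos(332)*0.3 + -3.5 = -1.2633
After transform 2:
x2 = cos(14)*-2.3675 - sin(14)*-1.2633 + -1.8
= -3.7916


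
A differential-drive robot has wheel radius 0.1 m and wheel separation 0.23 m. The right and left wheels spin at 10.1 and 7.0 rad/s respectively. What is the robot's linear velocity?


vR = r*wR = 0.1*10.1 = 1.01 m/s
vL = r*wL = 0.1*7.0 = 0.7 m/s
v = (vR+vL)/2 = 0.855 m/s
omega = (vR-vL)/L = 1.3478 rad/s
linear velocity = 0.855 m/s


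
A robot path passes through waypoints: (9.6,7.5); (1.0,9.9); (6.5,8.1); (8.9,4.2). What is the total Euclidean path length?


Segment lengths:
  seg1 = sqrt((-8.6)^2 + (2.4)^2) = 8.9286
  seg2 = sqrt((5.5)^2 + (-1.8)^2) = 5.7871
  seg3 = sqrt((2.4)^2 + (-3.9)^2) = 4.5793
Total = 19.295


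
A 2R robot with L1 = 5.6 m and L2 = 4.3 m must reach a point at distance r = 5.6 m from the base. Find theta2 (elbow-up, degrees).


cos(theta2) = (r^2 - L1^2 - L2^2) / (2*L1*L2)
cos(theta2) = (31.36 - 31.36 - 18.49) / 48.16
cos(theta2) = -0.383929
theta2 = 112.5772 degrees


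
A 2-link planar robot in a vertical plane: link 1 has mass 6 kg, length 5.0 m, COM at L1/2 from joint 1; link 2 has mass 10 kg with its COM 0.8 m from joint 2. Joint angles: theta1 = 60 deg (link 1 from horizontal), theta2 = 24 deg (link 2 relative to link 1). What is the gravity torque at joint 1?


Horizontal distance from joint 1 to link-1 COM:
  x_c1 = (L1/2)*cos(t1) = 2.5 * 0.5 = 1.25 m
Horizontal distance from joint 1 to link-2 COM:
  x_c2 = L1*cos(t1) + Lc2*cos(t1+t2)
       = 5.0*0.5 + 0.8*0.1045 = 2.5836 m
tau1 = m1*g*x_c1 + m2*g*x_c2
     = 6*9.81*1.25 + 10*9.81*2.5836
     = 73.575 + 253.4534
     = 327.0284 Nm


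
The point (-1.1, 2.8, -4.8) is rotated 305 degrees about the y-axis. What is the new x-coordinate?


Rotation about y-axis: x' = x*cos(theta) + z*sin(theta)
= -1.1 * 0.5736 + -4.8 * -0.8192
= 3.301


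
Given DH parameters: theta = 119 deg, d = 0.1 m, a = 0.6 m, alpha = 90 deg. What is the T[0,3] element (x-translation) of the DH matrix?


T[0,3] = a * cos(theta)
= 0.6 * cos(119 deg)
= 0.6 * -0.4848
= -0.2909


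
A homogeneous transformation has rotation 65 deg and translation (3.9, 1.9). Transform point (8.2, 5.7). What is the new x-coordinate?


x' = cos(theta)*px - sin(theta)*py + tx
= 0.4226*8.2 - 0.9063*5.7 + 3.9
= 2.1995


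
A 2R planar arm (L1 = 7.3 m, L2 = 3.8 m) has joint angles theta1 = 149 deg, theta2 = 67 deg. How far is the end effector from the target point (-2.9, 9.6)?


End effector via forward kinematics:
x = L1*cos(t1) + L2*cos(t1+t2) = -9.3316
y = L1*sin(t1) + L2*sin(t1+t2) = 1.5262
Distance to target:
d = sqrt((-2.9 - -9.3316)^2 + (9.6 - 1.5262)^2)
= sqrt(41.3653 + 65.1863)
= 10.3224 m


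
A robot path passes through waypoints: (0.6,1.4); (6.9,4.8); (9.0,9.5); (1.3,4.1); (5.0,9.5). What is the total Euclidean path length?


Segment lengths:
  seg1 = sqrt((6.3)^2 + (3.4)^2) = 7.1589
  seg2 = sqrt((2.1)^2 + (4.7)^2) = 5.1478
  seg3 = sqrt((-7.7)^2 + (-5.4)^2) = 9.4048
  seg4 = sqrt((3.7)^2 + (5.4)^2) = 6.546
Total = 28.2575


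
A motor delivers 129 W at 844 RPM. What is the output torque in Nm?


omega = 844 * 2*pi/60 = 88.3835 rad/s
tau = P / omega = 129 / 88.3835
= 1.4595 Nm


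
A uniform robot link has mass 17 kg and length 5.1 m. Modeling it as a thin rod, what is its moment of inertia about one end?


I = (1/3) * m * L^2
= (1/3) * 17 * 5.1^2
= 0.333333 * 17 * 26.01
= 147.39 kg*m^2


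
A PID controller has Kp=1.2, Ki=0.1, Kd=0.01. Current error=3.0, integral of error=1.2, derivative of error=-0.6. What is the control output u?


u = Kp*e + Ki*int(e) + Kd*de/dt
= 1.2*3.0 + 0.1*1.2 + 0.01*(-0.6)
= 3.6 + 0.12 + -0.006
= 3.714


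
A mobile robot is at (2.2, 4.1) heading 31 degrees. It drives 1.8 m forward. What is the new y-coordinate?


y_new = y0 + d*sin(theta)
= 4.1 + 1.8*sin(31)
= 4.1 + 0.9271
= 5.0271


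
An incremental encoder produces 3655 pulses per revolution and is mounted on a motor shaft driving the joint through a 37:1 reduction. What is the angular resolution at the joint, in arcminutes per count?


counts per rev = 3655
effective counts at joint = 3655 * 37 = 135235
resolution = 360*60 / 135235
= 0.1597 arcmin/count


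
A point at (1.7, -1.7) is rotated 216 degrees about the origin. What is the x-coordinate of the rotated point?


x' = x*cos(theta) - y*sin(theta)
cos(216 deg) = -0.809, sin(216 deg) = -0.5878
x' = 1.7 * -0.809 - -1.7 * -0.5878
= -1.3753 - 0.9992
= -2.3746


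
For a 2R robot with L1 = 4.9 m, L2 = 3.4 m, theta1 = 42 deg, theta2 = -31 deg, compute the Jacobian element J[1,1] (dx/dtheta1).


J[1,1] = -L1*sin(t1) - L2*sin(t1+t2)
= -4.9*sin(42) - 3.4*sin(11)
= -3.9275


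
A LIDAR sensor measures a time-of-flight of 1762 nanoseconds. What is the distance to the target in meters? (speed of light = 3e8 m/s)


tof = 1762 ns = 1.762e-06 s
dist = c * tof / 2
= 3e8 * 1.762e-06 / 2
= 264.3 m


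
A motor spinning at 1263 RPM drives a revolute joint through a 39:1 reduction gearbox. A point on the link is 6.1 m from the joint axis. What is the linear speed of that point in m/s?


omega_motor = 1263 * 2*pi/60 = 132.2611 rad/s
omega_joint = omega_motor / 39 = 3.3913 rad/s
v = omega_joint * r = 3.3913 * 6.1
= 20.687 m/s


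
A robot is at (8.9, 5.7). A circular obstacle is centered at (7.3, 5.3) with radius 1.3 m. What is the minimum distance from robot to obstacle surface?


center_dist = sqrt((8.9-7.3)^2 + (5.7-5.3)^2)
= sqrt(2.56 + 0.16)
= 1.6492
min_dist = center_dist - radius = 1.6492 - 1.3 = 0.3492 m


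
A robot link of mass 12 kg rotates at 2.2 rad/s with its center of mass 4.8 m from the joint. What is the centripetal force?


F = m * omega^2 * r
= 12 * 2.2^2 * 4.8
= 12 * 4.84 * 4.8
= 278.784 N


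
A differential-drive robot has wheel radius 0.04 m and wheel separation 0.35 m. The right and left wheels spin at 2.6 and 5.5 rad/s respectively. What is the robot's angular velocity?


vR = r*wR = 0.04*2.6 = 0.104 m/s
vL = r*wL = 0.04*5.5 = 0.22 m/s
v = (vR+vL)/2 = 0.162 m/s
omega = (vR-vL)/L = -0.3314 rad/s
angular velocity = -0.3314 rad/s


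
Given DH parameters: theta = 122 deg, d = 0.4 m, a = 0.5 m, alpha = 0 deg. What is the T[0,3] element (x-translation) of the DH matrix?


T[0,3] = a * cos(theta)
= 0.5 * cos(122 deg)
= 0.5 * -0.5299
= -0.265


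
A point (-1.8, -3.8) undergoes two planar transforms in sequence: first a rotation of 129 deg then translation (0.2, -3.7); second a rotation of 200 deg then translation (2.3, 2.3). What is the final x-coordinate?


After transform 1:
x1 = cos(129)*-1.8 - sin(129)*-3.8 + 0.2 = 4.2859
y1 = sin(129)*-1.8 + cos(129)*-3.8 + -3.7 = -2.7074
After transform 2:
x2 = cos(200)*4.2859 - sin(200)*-2.7074 + 2.3
= -2.6535


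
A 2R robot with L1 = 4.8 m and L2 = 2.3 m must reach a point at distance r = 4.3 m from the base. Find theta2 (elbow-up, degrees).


cos(theta2) = (r^2 - L1^2 - L2^2) / (2*L1*L2)
cos(theta2) = (18.49 - 23.04 - 5.29) / 22.08
cos(theta2) = -0.445652
theta2 = 116.4651 degrees


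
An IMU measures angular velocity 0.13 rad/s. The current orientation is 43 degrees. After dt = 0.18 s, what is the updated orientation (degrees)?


delta_theta = w * dt = 0.13 * 0.18 = 0.0234 rad
= 1.3407 deg
theta_new = 43 + 1.3407 = 44.3407 deg


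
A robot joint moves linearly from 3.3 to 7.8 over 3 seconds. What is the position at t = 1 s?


s = t/T = 1/3 = 0.3333
p(t) = p0 + (pf-p0)*s
= 3.3 + (7.8 - 3.3) * 0.3333
= 4.8


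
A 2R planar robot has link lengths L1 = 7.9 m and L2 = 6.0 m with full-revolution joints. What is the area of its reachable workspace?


r_max = L1 + L2 = 13.9 m
r_min = |L1 - L2| = 1.9 m
Area = pi*(r_max^2 - r_min^2)
= pi*(193.21 - 3.61)
= pi * 189.6
= 595.646 m^2


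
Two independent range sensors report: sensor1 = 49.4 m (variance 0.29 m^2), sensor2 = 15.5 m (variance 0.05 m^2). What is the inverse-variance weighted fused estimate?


w1 = (1/var1) / (1/var1 + 1/var2)
   = 3.4483 / (3.4483 + 20.0) = 0.1471
w2 = 1 - w1 = 0.8529
fused = w1*s1 + w2*s2 = 7.2647 + 13.2206
= 20.4853 m


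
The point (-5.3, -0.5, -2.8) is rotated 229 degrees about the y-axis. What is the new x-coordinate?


Rotation about y-axis: x' = x*cos(theta) + z*sin(theta)
= -5.3 * -0.6561 + -2.8 * -0.7547
= 5.5903


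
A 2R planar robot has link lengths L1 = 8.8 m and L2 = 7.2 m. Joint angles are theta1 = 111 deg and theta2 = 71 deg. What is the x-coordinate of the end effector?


Convert angles to radians: theta1 = 1.9373, theta2 = 1.2392
x = L1*cos(theta1) + L2*cos(theta1+theta2)
x = -3.1536 + -7.1956
x = -10.3493


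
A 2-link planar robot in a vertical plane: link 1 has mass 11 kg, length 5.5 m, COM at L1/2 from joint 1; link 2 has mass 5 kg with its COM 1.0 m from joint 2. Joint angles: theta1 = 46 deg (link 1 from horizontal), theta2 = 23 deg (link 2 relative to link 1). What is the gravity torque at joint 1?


Horizontal distance from joint 1 to link-1 COM:
  x_c1 = (L1/2)*cos(t1) = 2.75 * 0.6947 = 1.9103 m
Horizontal distance from joint 1 to link-2 COM:
  x_c2 = L1*cos(t1) + Lc2*cos(t1+t2)
       = 5.5*0.6947 + 1.0*0.3584 = 4.179 m
tau1 = m1*g*x_c1 + m2*g*x_c2
     = 11*9.81*1.9103 + 5*9.81*4.179
     = 206.1416 + 204.9794
     = 411.121 Nm


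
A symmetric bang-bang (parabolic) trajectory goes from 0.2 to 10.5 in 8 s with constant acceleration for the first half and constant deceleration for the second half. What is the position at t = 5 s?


Symmetric rest-to-rest: each phase covers (pf-p0)/2 in time T/2. 0.5*a*(T/2)^2 = (pf-p0)/2 => a = 4*(pf-p0)/T^2
a = 4*(10.5-0.2)/8^2 = 0.6438
t = 5 is in the deceleration phase (t > T/2).
p = pf - 0.5*a*(T-t)^2 = 10.5 - 0.5*0.6438*3^2
= 7.6031


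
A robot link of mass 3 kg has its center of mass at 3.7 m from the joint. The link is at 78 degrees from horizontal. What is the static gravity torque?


tau = m*g*L*cos(angle)
= 3 * 9.81 * 3.7 * cos(78 deg)
= 3 * 9.81 * 3.7 * 0.2079
= 22.6397 Nm


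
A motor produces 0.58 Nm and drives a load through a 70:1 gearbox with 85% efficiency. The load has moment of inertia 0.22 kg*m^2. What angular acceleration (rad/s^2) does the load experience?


tau_out = tau_motor * N * eta
= 0.58 * 70 * 0.85 = 34.51 Nm
alpha = tau_out / I = 34.51 / 0.22
= 156.8636 rad/s^2


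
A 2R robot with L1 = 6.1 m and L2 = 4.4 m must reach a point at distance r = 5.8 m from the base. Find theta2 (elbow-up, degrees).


cos(theta2) = (r^2 - L1^2 - L2^2) / (2*L1*L2)
cos(theta2) = (33.64 - 37.21 - 19.36) / 53.68
cos(theta2) = -0.427161
theta2 = 115.2875 degrees


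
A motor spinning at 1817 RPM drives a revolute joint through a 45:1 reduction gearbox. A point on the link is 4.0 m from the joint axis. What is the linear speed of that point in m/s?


omega_motor = 1817 * 2*pi/60 = 190.2758 rad/s
omega_joint = omega_motor / 45 = 4.2284 rad/s
v = omega_joint * r = 4.2284 * 4.0
= 16.9134 m/s


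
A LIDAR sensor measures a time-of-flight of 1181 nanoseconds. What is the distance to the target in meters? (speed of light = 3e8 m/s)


tof = 1181 ns = 1.181e-06 s
dist = c * tof / 2
= 3e8 * 1.181e-06 / 2
= 177.15 m


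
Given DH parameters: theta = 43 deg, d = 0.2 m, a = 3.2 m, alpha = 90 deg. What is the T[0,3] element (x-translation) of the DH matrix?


T[0,3] = a * cos(theta)
= 3.2 * cos(43 deg)
= 3.2 * 0.7314
= 2.3403


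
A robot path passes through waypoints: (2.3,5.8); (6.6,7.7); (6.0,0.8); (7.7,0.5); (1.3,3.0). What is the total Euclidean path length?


Segment lengths:
  seg1 = sqrt((4.3)^2 + (1.9)^2) = 4.7011
  seg2 = sqrt((-0.6)^2 + (-6.9)^2) = 6.926
  seg3 = sqrt((1.7)^2 + (-0.3)^2) = 1.7263
  seg4 = sqrt((-6.4)^2 + (2.5)^2) = 6.871
Total = 20.2243


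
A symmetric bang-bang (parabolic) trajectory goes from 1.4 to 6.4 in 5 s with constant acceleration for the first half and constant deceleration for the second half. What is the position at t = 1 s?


Symmetric rest-to-rest: each phase covers (pf-p0)/2 in time T/2. 0.5*a*(T/2)^2 = (pf-p0)/2 => a = 4*(pf-p0)/T^2
a = 4*(6.4-1.4)/5^2 = 0.8
t = 1 is in the acceleration phase (t <= T/2).
p = p0 + 0.5*a*t^2 = 1.4 + 0.5*0.8*1^2
= 1.8


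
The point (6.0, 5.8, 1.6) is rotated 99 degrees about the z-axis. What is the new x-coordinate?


Rotation about z-axis: x' = x*cos(theta) - y*sin(theta)
= 6.0 * -0.1564 - 5.8 * 0.9877
= -6.6672


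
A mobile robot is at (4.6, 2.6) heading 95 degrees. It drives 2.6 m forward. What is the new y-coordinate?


y_new = y0 + d*sin(theta)
= 2.6 + 2.6*sin(95)
= 2.6 + 2.5901
= 5.1901


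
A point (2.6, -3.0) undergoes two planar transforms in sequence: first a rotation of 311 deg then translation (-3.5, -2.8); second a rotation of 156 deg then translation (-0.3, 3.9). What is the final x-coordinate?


After transform 1:
x1 = cos(311)*2.6 - sin(311)*-3.0 + -3.5 = -4.0584
y1 = sin(311)*2.6 + cos(311)*-3.0 + -2.8 = -6.7304
After transform 2:
x2 = cos(156)*-4.0584 - sin(156)*-6.7304 + -0.3
= 6.145


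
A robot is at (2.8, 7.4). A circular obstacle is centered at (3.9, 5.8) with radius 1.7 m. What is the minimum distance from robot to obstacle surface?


center_dist = sqrt((2.8-3.9)^2 + (7.4-5.8)^2)
= sqrt(1.21 + 2.56)
= 1.9416
min_dist = center_dist - radius = 1.9416 - 1.7 = 0.2416 m


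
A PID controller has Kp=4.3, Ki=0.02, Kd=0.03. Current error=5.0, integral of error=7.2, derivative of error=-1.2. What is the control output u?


u = Kp*e + Ki*int(e) + Kd*de/dt
= 4.3*5.0 + 0.02*7.2 + 0.03*(-1.2)
= 21.5 + 0.144 + -0.036
= 21.608


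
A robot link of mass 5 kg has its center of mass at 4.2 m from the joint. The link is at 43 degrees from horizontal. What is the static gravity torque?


tau = m*g*L*cos(angle)
= 5 * 9.81 * 4.2 * cos(43 deg)
= 5 * 9.81 * 4.2 * 0.7314
= 150.6662 Nm


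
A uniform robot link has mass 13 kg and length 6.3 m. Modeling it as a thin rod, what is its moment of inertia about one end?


I = (1/3) * m * L^2
= (1/3) * 13 * 6.3^2
= 0.333333 * 13 * 39.69
= 171.99 kg*m^2


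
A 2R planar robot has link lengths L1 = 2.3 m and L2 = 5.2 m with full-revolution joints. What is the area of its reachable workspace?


r_max = L1 + L2 = 7.5 m
r_min = |L1 - L2| = 2.9 m
Area = pi*(r_max^2 - r_min^2)
= pi*(56.25 - 8.41)
= pi * 47.84
= 150.2938 m^2


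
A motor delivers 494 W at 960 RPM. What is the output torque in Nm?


omega = 960 * 2*pi/60 = 100.531 rad/s
tau = P / omega = 494 / 100.531
= 4.9139 Nm


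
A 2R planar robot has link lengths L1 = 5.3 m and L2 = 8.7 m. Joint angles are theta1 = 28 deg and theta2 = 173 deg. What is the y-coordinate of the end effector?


Convert angles to radians: theta1 = 0.4887, theta2 = 3.0194
y = L1*sin(theta1) + L2*sin(theta1+theta2)
y = 2.4882 + -3.1178
y = -0.6296


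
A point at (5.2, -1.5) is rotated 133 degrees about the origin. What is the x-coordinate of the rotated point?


x' = x*cos(theta) - y*sin(theta)
cos(133 deg) = -0.682, sin(133 deg) = 0.7314
x' = 5.2 * -0.682 - -1.5 * 0.7314
= -3.5464 - -1.097
= -2.4494


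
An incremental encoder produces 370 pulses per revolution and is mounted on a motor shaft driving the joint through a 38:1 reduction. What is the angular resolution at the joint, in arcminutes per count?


counts per rev = 370
effective counts at joint = 370 * 38 = 14060
resolution = 360*60 / 14060
= 1.5363 arcmin/count


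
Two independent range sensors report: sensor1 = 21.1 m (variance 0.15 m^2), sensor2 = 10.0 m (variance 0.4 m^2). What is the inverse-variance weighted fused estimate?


w1 = (1/var1) / (1/var1 + 1/var2)
   = 6.6667 / (6.6667 + 2.5) = 0.7273
w2 = 1 - w1 = 0.2727
fused = w1*s1 + w2*s2 = 15.3455 + 2.7273
= 18.0727 m


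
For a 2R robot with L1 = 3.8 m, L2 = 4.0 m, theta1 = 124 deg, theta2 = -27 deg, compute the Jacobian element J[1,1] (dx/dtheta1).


J[1,1] = -L1*sin(t1) - L2*sin(t1+t2)
= -3.8*sin(124) - 4.0*sin(97)
= -7.1205


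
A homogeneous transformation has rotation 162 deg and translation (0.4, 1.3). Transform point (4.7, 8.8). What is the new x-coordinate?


x' = cos(theta)*px - sin(theta)*py + tx
= -0.9511*4.7 - 0.309*8.8 + 0.4
= -6.7893


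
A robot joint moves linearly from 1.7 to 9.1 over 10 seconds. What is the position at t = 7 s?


s = t/T = 7/10 = 0.7
p(t) = p0 + (pf-p0)*s
= 1.7 + (9.1 - 1.7) * 0.7
= 6.88


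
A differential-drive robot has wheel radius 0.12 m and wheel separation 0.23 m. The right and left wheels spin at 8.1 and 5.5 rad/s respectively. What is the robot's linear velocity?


vR = r*wR = 0.12*8.1 = 0.972 m/s
vL = r*wL = 0.12*5.5 = 0.66 m/s
v = (vR+vL)/2 = 0.816 m/s
omega = (vR-vL)/L = 1.3565 rad/s
linear velocity = 0.816 m/s


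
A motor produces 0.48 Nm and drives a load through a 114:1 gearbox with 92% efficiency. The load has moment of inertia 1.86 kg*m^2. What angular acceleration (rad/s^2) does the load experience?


tau_out = tau_motor * N * eta
= 0.48 * 114 * 0.92 = 50.3424 Nm
alpha = tau_out / I = 50.3424 / 1.86
= 27.0658 rad/s^2


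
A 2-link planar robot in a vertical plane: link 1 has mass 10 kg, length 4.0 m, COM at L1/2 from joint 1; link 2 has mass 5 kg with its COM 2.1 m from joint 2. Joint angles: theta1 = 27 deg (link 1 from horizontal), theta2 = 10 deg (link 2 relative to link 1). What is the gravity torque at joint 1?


Horizontal distance from joint 1 to link-1 COM:
  x_c1 = (L1/2)*cos(t1) = 2.0 * 0.891 = 1.782 m
Horizontal distance from joint 1 to link-2 COM:
  x_c2 = L1*cos(t1) + Lc2*cos(t1+t2)
       = 4.0*0.891 + 2.1*0.7986 = 5.2412 m
tau1 = m1*g*x_c1 + m2*g*x_c2
     = 10*9.81*1.782 + 5*9.81*5.2412
     = 174.8155 + 257.0789
     = 431.8944 Nm


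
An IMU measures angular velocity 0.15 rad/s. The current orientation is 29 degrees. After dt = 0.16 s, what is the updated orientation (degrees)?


delta_theta = w * dt = 0.15 * 0.16 = 0.024 rad
= 1.3751 deg
theta_new = 29 + 1.3751 = 30.3751 deg


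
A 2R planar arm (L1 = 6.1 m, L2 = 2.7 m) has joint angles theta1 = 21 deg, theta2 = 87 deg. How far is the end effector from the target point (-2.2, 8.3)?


End effector via forward kinematics:
x = L1*cos(t1) + L2*cos(t1+t2) = 4.8605
y = L1*sin(t1) + L2*sin(t1+t2) = 4.7539
Distance to target:
d = sqrt((-2.2 - 4.8605)^2 + (8.3 - 4.7539)^2)
= sqrt(49.8506 + 12.5748)
= 7.901 m


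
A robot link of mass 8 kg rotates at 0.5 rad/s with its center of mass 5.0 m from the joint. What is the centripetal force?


F = m * omega^2 * r
= 8 * 0.5^2 * 5.0
= 8 * 0.25 * 5.0
= 10.0 N


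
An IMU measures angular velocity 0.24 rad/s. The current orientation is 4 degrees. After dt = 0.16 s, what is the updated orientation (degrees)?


delta_theta = w * dt = 0.24 * 0.16 = 0.0384 rad
= 2.2002 deg
theta_new = 4 + 2.2002 = 6.2002 deg


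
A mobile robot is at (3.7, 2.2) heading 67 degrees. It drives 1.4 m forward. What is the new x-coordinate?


x_new = x0 + d*cos(theta)
= 3.7 + 1.4*cos(67)
= 3.7 + 0.547
= 4.247


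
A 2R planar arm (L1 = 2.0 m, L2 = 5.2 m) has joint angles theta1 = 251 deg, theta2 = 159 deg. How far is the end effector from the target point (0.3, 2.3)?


End effector via forward kinematics:
x = L1*cos(t1) + L2*cos(t1+t2) = 2.6914
y = L1*sin(t1) + L2*sin(t1+t2) = 2.0924
Distance to target:
d = sqrt((0.3 - 2.6914)^2 + (2.3 - 2.0924)^2)
= sqrt(5.7186 + 0.0431)
= 2.4004 m


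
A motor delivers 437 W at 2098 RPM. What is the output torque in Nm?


omega = 2098 * 2*pi/60 = 219.702 rad/s
tau = P / omega = 437 / 219.702
= 1.9891 Nm


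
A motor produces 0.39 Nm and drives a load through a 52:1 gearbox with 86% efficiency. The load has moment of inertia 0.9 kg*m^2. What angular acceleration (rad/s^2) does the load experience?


tau_out = tau_motor * N * eta
= 0.39 * 52 * 0.86 = 17.4408 Nm
alpha = tau_out / I = 17.4408 / 0.9
= 19.3787 rad/s^2


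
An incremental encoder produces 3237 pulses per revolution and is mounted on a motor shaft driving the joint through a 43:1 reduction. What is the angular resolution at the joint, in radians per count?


counts per rev = 3237
effective counts at joint = 3237 * 43 = 139191
resolution = 2*pi / 139191
= 4.5141e-05 rad/count


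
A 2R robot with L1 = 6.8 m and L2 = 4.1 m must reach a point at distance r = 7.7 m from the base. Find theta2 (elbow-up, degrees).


cos(theta2) = (r^2 - L1^2 - L2^2) / (2*L1*L2)
cos(theta2) = (59.29 - 46.24 - 16.81) / 55.76
cos(theta2) = -0.067432
theta2 = 93.8665 degrees


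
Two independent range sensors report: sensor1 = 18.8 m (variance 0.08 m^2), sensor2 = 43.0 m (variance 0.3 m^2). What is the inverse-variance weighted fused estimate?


w1 = (1/var1) / (1/var1 + 1/var2)
   = 12.5 / (12.5 + 3.3333) = 0.7895
w2 = 1 - w1 = 0.2105
fused = w1*s1 + w2*s2 = 14.8421 + 9.0526
= 23.8947 m


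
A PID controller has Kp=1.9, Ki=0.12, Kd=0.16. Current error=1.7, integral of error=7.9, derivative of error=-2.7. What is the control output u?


u = Kp*e + Ki*int(e) + Kd*de/dt
= 1.9*1.7 + 0.12*7.9 + 0.16*(-2.7)
= 3.23 + 0.948 + -0.432
= 3.746


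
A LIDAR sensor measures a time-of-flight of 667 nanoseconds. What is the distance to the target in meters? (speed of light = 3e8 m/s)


tof = 667 ns = 6.67e-07 s
dist = c * tof / 2
= 3e8 * 6.67e-07 / 2
= 100.05 m


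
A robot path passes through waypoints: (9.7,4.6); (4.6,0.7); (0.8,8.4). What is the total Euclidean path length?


Segment lengths:
  seg1 = sqrt((-5.1)^2 + (-3.9)^2) = 6.4203
  seg2 = sqrt((-3.8)^2 + (7.7)^2) = 8.5866
Total = 15.0069


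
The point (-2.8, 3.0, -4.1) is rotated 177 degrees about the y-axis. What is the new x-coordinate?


Rotation about y-axis: x' = x*cos(theta) + z*sin(theta)
= -2.8 * -0.9986 + -4.1 * 0.0523
= 2.5816


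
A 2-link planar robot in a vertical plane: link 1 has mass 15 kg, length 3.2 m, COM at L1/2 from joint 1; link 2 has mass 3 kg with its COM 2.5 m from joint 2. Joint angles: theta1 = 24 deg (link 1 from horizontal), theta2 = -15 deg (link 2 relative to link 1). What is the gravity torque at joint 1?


Horizontal distance from joint 1 to link-1 COM:
  x_c1 = (L1/2)*cos(t1) = 1.6 * 0.9135 = 1.4617 m
Horizontal distance from joint 1 to link-2 COM:
  x_c2 = L1*cos(t1) + Lc2*cos(t1+t2)
       = 3.2*0.9135 + 2.5*0.9877 = 5.3926 m
tau1 = m1*g*x_c1 + m2*g*x_c2
     = 15*9.81*1.4617 + 3*9.81*5.3926
     = 215.0851 + 158.7032
     = 373.7884 Nm


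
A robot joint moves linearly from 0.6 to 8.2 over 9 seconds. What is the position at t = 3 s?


s = t/T = 3/9 = 0.3333
p(t) = p0 + (pf-p0)*s
= 0.6 + (8.2 - 0.6) * 0.3333
= 3.1333


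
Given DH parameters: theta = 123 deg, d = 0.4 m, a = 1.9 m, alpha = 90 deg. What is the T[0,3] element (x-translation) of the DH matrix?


T[0,3] = a * cos(theta)
= 1.9 * cos(123 deg)
= 1.9 * -0.5446
= -1.0348


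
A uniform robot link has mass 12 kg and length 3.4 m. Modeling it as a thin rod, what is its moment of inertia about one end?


I = (1/3) * m * L^2
= (1/3) * 12 * 3.4^2
= 0.333333 * 12 * 11.56
= 46.24 kg*m^2


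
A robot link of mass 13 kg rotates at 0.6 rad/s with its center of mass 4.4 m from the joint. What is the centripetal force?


F = m * omega^2 * r
= 13 * 0.6^2 * 4.4
= 13 * 0.36 * 4.4
= 20.592 N


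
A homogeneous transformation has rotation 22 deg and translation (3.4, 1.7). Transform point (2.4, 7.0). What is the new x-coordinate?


x' = cos(theta)*px - sin(theta)*py + tx
= 0.9272*2.4 - 0.3746*7.0 + 3.4
= 3.003
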